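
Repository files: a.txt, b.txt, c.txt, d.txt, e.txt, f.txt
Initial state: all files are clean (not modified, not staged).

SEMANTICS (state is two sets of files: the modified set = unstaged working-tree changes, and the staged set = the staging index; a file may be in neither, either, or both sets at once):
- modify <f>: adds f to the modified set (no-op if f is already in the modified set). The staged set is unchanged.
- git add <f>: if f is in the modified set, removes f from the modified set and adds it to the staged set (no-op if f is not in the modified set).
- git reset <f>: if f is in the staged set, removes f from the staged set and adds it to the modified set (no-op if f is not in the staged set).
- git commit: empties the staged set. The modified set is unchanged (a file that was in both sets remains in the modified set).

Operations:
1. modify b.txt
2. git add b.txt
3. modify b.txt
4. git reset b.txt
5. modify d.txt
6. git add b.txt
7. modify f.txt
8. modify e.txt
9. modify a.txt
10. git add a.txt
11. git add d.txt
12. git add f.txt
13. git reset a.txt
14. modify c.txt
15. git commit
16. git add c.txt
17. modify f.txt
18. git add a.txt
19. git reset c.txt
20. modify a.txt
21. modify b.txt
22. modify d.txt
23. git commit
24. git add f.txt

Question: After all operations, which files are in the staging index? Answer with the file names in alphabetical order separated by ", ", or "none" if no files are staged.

After op 1 (modify b.txt): modified={b.txt} staged={none}
After op 2 (git add b.txt): modified={none} staged={b.txt}
After op 3 (modify b.txt): modified={b.txt} staged={b.txt}
After op 4 (git reset b.txt): modified={b.txt} staged={none}
After op 5 (modify d.txt): modified={b.txt, d.txt} staged={none}
After op 6 (git add b.txt): modified={d.txt} staged={b.txt}
After op 7 (modify f.txt): modified={d.txt, f.txt} staged={b.txt}
After op 8 (modify e.txt): modified={d.txt, e.txt, f.txt} staged={b.txt}
After op 9 (modify a.txt): modified={a.txt, d.txt, e.txt, f.txt} staged={b.txt}
After op 10 (git add a.txt): modified={d.txt, e.txt, f.txt} staged={a.txt, b.txt}
After op 11 (git add d.txt): modified={e.txt, f.txt} staged={a.txt, b.txt, d.txt}
After op 12 (git add f.txt): modified={e.txt} staged={a.txt, b.txt, d.txt, f.txt}
After op 13 (git reset a.txt): modified={a.txt, e.txt} staged={b.txt, d.txt, f.txt}
After op 14 (modify c.txt): modified={a.txt, c.txt, e.txt} staged={b.txt, d.txt, f.txt}
After op 15 (git commit): modified={a.txt, c.txt, e.txt} staged={none}
After op 16 (git add c.txt): modified={a.txt, e.txt} staged={c.txt}
After op 17 (modify f.txt): modified={a.txt, e.txt, f.txt} staged={c.txt}
After op 18 (git add a.txt): modified={e.txt, f.txt} staged={a.txt, c.txt}
After op 19 (git reset c.txt): modified={c.txt, e.txt, f.txt} staged={a.txt}
After op 20 (modify a.txt): modified={a.txt, c.txt, e.txt, f.txt} staged={a.txt}
After op 21 (modify b.txt): modified={a.txt, b.txt, c.txt, e.txt, f.txt} staged={a.txt}
After op 22 (modify d.txt): modified={a.txt, b.txt, c.txt, d.txt, e.txt, f.txt} staged={a.txt}
After op 23 (git commit): modified={a.txt, b.txt, c.txt, d.txt, e.txt, f.txt} staged={none}
After op 24 (git add f.txt): modified={a.txt, b.txt, c.txt, d.txt, e.txt} staged={f.txt}

Answer: f.txt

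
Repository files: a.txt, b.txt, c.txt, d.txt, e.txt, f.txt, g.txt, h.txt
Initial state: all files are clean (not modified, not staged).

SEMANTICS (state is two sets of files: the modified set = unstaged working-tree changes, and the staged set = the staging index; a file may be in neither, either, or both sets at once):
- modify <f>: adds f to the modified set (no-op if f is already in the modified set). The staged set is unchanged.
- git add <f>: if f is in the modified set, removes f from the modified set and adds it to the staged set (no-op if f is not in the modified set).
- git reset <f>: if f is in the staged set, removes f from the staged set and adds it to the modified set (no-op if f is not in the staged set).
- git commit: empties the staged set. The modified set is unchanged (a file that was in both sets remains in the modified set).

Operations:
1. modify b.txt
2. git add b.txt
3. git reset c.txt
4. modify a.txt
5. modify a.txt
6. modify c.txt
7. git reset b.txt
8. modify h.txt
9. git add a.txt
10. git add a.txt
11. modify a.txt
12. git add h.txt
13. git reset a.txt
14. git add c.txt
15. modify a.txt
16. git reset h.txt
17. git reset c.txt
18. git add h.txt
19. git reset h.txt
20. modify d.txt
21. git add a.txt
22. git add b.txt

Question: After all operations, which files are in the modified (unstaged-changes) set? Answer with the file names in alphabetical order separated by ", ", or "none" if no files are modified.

Answer: c.txt, d.txt, h.txt

Derivation:
After op 1 (modify b.txt): modified={b.txt} staged={none}
After op 2 (git add b.txt): modified={none} staged={b.txt}
After op 3 (git reset c.txt): modified={none} staged={b.txt}
After op 4 (modify a.txt): modified={a.txt} staged={b.txt}
After op 5 (modify a.txt): modified={a.txt} staged={b.txt}
After op 6 (modify c.txt): modified={a.txt, c.txt} staged={b.txt}
After op 7 (git reset b.txt): modified={a.txt, b.txt, c.txt} staged={none}
After op 8 (modify h.txt): modified={a.txt, b.txt, c.txt, h.txt} staged={none}
After op 9 (git add a.txt): modified={b.txt, c.txt, h.txt} staged={a.txt}
After op 10 (git add a.txt): modified={b.txt, c.txt, h.txt} staged={a.txt}
After op 11 (modify a.txt): modified={a.txt, b.txt, c.txt, h.txt} staged={a.txt}
After op 12 (git add h.txt): modified={a.txt, b.txt, c.txt} staged={a.txt, h.txt}
After op 13 (git reset a.txt): modified={a.txt, b.txt, c.txt} staged={h.txt}
After op 14 (git add c.txt): modified={a.txt, b.txt} staged={c.txt, h.txt}
After op 15 (modify a.txt): modified={a.txt, b.txt} staged={c.txt, h.txt}
After op 16 (git reset h.txt): modified={a.txt, b.txt, h.txt} staged={c.txt}
After op 17 (git reset c.txt): modified={a.txt, b.txt, c.txt, h.txt} staged={none}
After op 18 (git add h.txt): modified={a.txt, b.txt, c.txt} staged={h.txt}
After op 19 (git reset h.txt): modified={a.txt, b.txt, c.txt, h.txt} staged={none}
After op 20 (modify d.txt): modified={a.txt, b.txt, c.txt, d.txt, h.txt} staged={none}
After op 21 (git add a.txt): modified={b.txt, c.txt, d.txt, h.txt} staged={a.txt}
After op 22 (git add b.txt): modified={c.txt, d.txt, h.txt} staged={a.txt, b.txt}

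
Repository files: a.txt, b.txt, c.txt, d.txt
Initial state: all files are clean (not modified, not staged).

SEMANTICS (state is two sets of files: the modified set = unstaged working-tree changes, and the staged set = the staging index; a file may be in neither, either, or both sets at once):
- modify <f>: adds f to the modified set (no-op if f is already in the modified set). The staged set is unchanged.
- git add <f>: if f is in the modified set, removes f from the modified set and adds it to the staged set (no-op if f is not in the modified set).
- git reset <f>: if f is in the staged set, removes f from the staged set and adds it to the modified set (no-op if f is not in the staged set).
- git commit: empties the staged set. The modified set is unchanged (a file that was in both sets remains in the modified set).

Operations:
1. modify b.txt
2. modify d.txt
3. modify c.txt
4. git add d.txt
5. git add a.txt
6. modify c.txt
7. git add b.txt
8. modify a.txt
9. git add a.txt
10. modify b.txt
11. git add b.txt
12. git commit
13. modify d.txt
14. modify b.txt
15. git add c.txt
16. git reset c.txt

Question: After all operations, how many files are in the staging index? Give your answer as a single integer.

After op 1 (modify b.txt): modified={b.txt} staged={none}
After op 2 (modify d.txt): modified={b.txt, d.txt} staged={none}
After op 3 (modify c.txt): modified={b.txt, c.txt, d.txt} staged={none}
After op 4 (git add d.txt): modified={b.txt, c.txt} staged={d.txt}
After op 5 (git add a.txt): modified={b.txt, c.txt} staged={d.txt}
After op 6 (modify c.txt): modified={b.txt, c.txt} staged={d.txt}
After op 7 (git add b.txt): modified={c.txt} staged={b.txt, d.txt}
After op 8 (modify a.txt): modified={a.txt, c.txt} staged={b.txt, d.txt}
After op 9 (git add a.txt): modified={c.txt} staged={a.txt, b.txt, d.txt}
After op 10 (modify b.txt): modified={b.txt, c.txt} staged={a.txt, b.txt, d.txt}
After op 11 (git add b.txt): modified={c.txt} staged={a.txt, b.txt, d.txt}
After op 12 (git commit): modified={c.txt} staged={none}
After op 13 (modify d.txt): modified={c.txt, d.txt} staged={none}
After op 14 (modify b.txt): modified={b.txt, c.txt, d.txt} staged={none}
After op 15 (git add c.txt): modified={b.txt, d.txt} staged={c.txt}
After op 16 (git reset c.txt): modified={b.txt, c.txt, d.txt} staged={none}
Final staged set: {none} -> count=0

Answer: 0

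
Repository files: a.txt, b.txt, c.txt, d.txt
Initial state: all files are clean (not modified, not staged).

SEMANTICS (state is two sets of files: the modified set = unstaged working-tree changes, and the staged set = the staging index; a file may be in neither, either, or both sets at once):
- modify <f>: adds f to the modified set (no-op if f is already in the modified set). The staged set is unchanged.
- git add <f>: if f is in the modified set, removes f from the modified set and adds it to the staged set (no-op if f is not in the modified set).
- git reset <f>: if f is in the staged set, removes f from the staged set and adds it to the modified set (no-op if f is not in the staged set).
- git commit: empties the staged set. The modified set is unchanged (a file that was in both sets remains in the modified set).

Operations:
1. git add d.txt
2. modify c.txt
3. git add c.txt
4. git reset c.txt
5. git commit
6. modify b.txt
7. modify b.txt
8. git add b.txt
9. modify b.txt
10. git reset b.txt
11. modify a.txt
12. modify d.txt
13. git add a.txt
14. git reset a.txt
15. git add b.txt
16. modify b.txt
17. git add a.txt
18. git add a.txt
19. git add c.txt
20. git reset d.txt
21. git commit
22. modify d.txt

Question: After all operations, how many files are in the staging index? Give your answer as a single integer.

Answer: 0

Derivation:
After op 1 (git add d.txt): modified={none} staged={none}
After op 2 (modify c.txt): modified={c.txt} staged={none}
After op 3 (git add c.txt): modified={none} staged={c.txt}
After op 4 (git reset c.txt): modified={c.txt} staged={none}
After op 5 (git commit): modified={c.txt} staged={none}
After op 6 (modify b.txt): modified={b.txt, c.txt} staged={none}
After op 7 (modify b.txt): modified={b.txt, c.txt} staged={none}
After op 8 (git add b.txt): modified={c.txt} staged={b.txt}
After op 9 (modify b.txt): modified={b.txt, c.txt} staged={b.txt}
After op 10 (git reset b.txt): modified={b.txt, c.txt} staged={none}
After op 11 (modify a.txt): modified={a.txt, b.txt, c.txt} staged={none}
After op 12 (modify d.txt): modified={a.txt, b.txt, c.txt, d.txt} staged={none}
After op 13 (git add a.txt): modified={b.txt, c.txt, d.txt} staged={a.txt}
After op 14 (git reset a.txt): modified={a.txt, b.txt, c.txt, d.txt} staged={none}
After op 15 (git add b.txt): modified={a.txt, c.txt, d.txt} staged={b.txt}
After op 16 (modify b.txt): modified={a.txt, b.txt, c.txt, d.txt} staged={b.txt}
After op 17 (git add a.txt): modified={b.txt, c.txt, d.txt} staged={a.txt, b.txt}
After op 18 (git add a.txt): modified={b.txt, c.txt, d.txt} staged={a.txt, b.txt}
After op 19 (git add c.txt): modified={b.txt, d.txt} staged={a.txt, b.txt, c.txt}
After op 20 (git reset d.txt): modified={b.txt, d.txt} staged={a.txt, b.txt, c.txt}
After op 21 (git commit): modified={b.txt, d.txt} staged={none}
After op 22 (modify d.txt): modified={b.txt, d.txt} staged={none}
Final staged set: {none} -> count=0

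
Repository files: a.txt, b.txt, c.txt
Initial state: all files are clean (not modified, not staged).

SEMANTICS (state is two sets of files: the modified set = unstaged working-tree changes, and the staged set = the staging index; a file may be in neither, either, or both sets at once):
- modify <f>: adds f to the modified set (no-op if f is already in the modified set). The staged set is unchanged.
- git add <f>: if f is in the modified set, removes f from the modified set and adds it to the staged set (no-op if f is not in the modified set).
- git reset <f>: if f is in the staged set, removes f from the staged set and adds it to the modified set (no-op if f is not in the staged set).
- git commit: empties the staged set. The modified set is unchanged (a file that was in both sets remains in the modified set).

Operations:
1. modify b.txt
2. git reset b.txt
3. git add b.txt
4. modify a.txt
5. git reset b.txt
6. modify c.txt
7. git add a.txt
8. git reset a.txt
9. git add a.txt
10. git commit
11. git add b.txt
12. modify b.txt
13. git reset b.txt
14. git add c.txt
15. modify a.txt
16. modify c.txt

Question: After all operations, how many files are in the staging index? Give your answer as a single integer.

After op 1 (modify b.txt): modified={b.txt} staged={none}
After op 2 (git reset b.txt): modified={b.txt} staged={none}
After op 3 (git add b.txt): modified={none} staged={b.txt}
After op 4 (modify a.txt): modified={a.txt} staged={b.txt}
After op 5 (git reset b.txt): modified={a.txt, b.txt} staged={none}
After op 6 (modify c.txt): modified={a.txt, b.txt, c.txt} staged={none}
After op 7 (git add a.txt): modified={b.txt, c.txt} staged={a.txt}
After op 8 (git reset a.txt): modified={a.txt, b.txt, c.txt} staged={none}
After op 9 (git add a.txt): modified={b.txt, c.txt} staged={a.txt}
After op 10 (git commit): modified={b.txt, c.txt} staged={none}
After op 11 (git add b.txt): modified={c.txt} staged={b.txt}
After op 12 (modify b.txt): modified={b.txt, c.txt} staged={b.txt}
After op 13 (git reset b.txt): modified={b.txt, c.txt} staged={none}
After op 14 (git add c.txt): modified={b.txt} staged={c.txt}
After op 15 (modify a.txt): modified={a.txt, b.txt} staged={c.txt}
After op 16 (modify c.txt): modified={a.txt, b.txt, c.txt} staged={c.txt}
Final staged set: {c.txt} -> count=1

Answer: 1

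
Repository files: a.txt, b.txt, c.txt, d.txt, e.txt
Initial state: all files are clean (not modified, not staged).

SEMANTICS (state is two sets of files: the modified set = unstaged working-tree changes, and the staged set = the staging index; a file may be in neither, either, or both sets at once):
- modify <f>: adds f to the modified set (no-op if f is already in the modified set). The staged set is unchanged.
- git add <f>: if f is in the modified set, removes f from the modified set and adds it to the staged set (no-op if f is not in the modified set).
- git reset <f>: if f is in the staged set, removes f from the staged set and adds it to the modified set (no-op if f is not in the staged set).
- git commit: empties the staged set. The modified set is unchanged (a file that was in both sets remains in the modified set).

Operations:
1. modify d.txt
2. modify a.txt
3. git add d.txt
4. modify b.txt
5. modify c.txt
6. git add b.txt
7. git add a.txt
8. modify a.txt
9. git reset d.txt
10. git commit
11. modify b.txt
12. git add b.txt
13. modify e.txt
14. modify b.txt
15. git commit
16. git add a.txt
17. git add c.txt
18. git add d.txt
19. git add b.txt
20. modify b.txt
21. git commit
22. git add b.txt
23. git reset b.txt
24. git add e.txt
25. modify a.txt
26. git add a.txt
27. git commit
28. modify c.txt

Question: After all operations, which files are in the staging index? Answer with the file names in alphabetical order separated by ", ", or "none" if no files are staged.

After op 1 (modify d.txt): modified={d.txt} staged={none}
After op 2 (modify a.txt): modified={a.txt, d.txt} staged={none}
After op 3 (git add d.txt): modified={a.txt} staged={d.txt}
After op 4 (modify b.txt): modified={a.txt, b.txt} staged={d.txt}
After op 5 (modify c.txt): modified={a.txt, b.txt, c.txt} staged={d.txt}
After op 6 (git add b.txt): modified={a.txt, c.txt} staged={b.txt, d.txt}
After op 7 (git add a.txt): modified={c.txt} staged={a.txt, b.txt, d.txt}
After op 8 (modify a.txt): modified={a.txt, c.txt} staged={a.txt, b.txt, d.txt}
After op 9 (git reset d.txt): modified={a.txt, c.txt, d.txt} staged={a.txt, b.txt}
After op 10 (git commit): modified={a.txt, c.txt, d.txt} staged={none}
After op 11 (modify b.txt): modified={a.txt, b.txt, c.txt, d.txt} staged={none}
After op 12 (git add b.txt): modified={a.txt, c.txt, d.txt} staged={b.txt}
After op 13 (modify e.txt): modified={a.txt, c.txt, d.txt, e.txt} staged={b.txt}
After op 14 (modify b.txt): modified={a.txt, b.txt, c.txt, d.txt, e.txt} staged={b.txt}
After op 15 (git commit): modified={a.txt, b.txt, c.txt, d.txt, e.txt} staged={none}
After op 16 (git add a.txt): modified={b.txt, c.txt, d.txt, e.txt} staged={a.txt}
After op 17 (git add c.txt): modified={b.txt, d.txt, e.txt} staged={a.txt, c.txt}
After op 18 (git add d.txt): modified={b.txt, e.txt} staged={a.txt, c.txt, d.txt}
After op 19 (git add b.txt): modified={e.txt} staged={a.txt, b.txt, c.txt, d.txt}
After op 20 (modify b.txt): modified={b.txt, e.txt} staged={a.txt, b.txt, c.txt, d.txt}
After op 21 (git commit): modified={b.txt, e.txt} staged={none}
After op 22 (git add b.txt): modified={e.txt} staged={b.txt}
After op 23 (git reset b.txt): modified={b.txt, e.txt} staged={none}
After op 24 (git add e.txt): modified={b.txt} staged={e.txt}
After op 25 (modify a.txt): modified={a.txt, b.txt} staged={e.txt}
After op 26 (git add a.txt): modified={b.txt} staged={a.txt, e.txt}
After op 27 (git commit): modified={b.txt} staged={none}
After op 28 (modify c.txt): modified={b.txt, c.txt} staged={none}

Answer: none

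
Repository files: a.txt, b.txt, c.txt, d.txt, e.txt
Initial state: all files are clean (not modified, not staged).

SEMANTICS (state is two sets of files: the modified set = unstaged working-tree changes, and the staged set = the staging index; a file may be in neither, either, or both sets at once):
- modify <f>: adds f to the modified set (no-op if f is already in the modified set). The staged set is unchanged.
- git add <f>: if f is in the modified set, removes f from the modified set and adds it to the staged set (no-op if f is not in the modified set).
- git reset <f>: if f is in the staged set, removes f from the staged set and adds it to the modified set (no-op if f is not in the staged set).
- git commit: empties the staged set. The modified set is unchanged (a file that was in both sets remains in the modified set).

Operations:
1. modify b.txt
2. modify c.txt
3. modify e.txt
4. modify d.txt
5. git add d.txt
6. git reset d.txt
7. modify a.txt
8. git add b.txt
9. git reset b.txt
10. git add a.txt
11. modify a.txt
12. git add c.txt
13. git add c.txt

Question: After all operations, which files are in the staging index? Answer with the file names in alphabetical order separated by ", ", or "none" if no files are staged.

Answer: a.txt, c.txt

Derivation:
After op 1 (modify b.txt): modified={b.txt} staged={none}
After op 2 (modify c.txt): modified={b.txt, c.txt} staged={none}
After op 3 (modify e.txt): modified={b.txt, c.txt, e.txt} staged={none}
After op 4 (modify d.txt): modified={b.txt, c.txt, d.txt, e.txt} staged={none}
After op 5 (git add d.txt): modified={b.txt, c.txt, e.txt} staged={d.txt}
After op 6 (git reset d.txt): modified={b.txt, c.txt, d.txt, e.txt} staged={none}
After op 7 (modify a.txt): modified={a.txt, b.txt, c.txt, d.txt, e.txt} staged={none}
After op 8 (git add b.txt): modified={a.txt, c.txt, d.txt, e.txt} staged={b.txt}
After op 9 (git reset b.txt): modified={a.txt, b.txt, c.txt, d.txt, e.txt} staged={none}
After op 10 (git add a.txt): modified={b.txt, c.txt, d.txt, e.txt} staged={a.txt}
After op 11 (modify a.txt): modified={a.txt, b.txt, c.txt, d.txt, e.txt} staged={a.txt}
After op 12 (git add c.txt): modified={a.txt, b.txt, d.txt, e.txt} staged={a.txt, c.txt}
After op 13 (git add c.txt): modified={a.txt, b.txt, d.txt, e.txt} staged={a.txt, c.txt}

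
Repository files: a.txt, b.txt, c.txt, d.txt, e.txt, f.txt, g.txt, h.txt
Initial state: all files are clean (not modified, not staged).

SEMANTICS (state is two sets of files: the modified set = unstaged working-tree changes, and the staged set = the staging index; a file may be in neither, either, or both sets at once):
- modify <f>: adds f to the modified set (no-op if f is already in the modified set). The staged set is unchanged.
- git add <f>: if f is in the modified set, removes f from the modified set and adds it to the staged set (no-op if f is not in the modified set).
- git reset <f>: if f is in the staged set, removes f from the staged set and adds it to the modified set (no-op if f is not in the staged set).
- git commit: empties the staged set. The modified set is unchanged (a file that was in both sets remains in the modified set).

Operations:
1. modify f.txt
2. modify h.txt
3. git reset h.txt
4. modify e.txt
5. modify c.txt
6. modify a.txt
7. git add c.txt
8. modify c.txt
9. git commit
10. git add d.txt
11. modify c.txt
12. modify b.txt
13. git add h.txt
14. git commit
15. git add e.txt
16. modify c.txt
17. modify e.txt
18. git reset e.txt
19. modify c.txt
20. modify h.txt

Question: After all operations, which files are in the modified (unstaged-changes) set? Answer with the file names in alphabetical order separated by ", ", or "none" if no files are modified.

Answer: a.txt, b.txt, c.txt, e.txt, f.txt, h.txt

Derivation:
After op 1 (modify f.txt): modified={f.txt} staged={none}
After op 2 (modify h.txt): modified={f.txt, h.txt} staged={none}
After op 3 (git reset h.txt): modified={f.txt, h.txt} staged={none}
After op 4 (modify e.txt): modified={e.txt, f.txt, h.txt} staged={none}
After op 5 (modify c.txt): modified={c.txt, e.txt, f.txt, h.txt} staged={none}
After op 6 (modify a.txt): modified={a.txt, c.txt, e.txt, f.txt, h.txt} staged={none}
After op 7 (git add c.txt): modified={a.txt, e.txt, f.txt, h.txt} staged={c.txt}
After op 8 (modify c.txt): modified={a.txt, c.txt, e.txt, f.txt, h.txt} staged={c.txt}
After op 9 (git commit): modified={a.txt, c.txt, e.txt, f.txt, h.txt} staged={none}
After op 10 (git add d.txt): modified={a.txt, c.txt, e.txt, f.txt, h.txt} staged={none}
After op 11 (modify c.txt): modified={a.txt, c.txt, e.txt, f.txt, h.txt} staged={none}
After op 12 (modify b.txt): modified={a.txt, b.txt, c.txt, e.txt, f.txt, h.txt} staged={none}
After op 13 (git add h.txt): modified={a.txt, b.txt, c.txt, e.txt, f.txt} staged={h.txt}
After op 14 (git commit): modified={a.txt, b.txt, c.txt, e.txt, f.txt} staged={none}
After op 15 (git add e.txt): modified={a.txt, b.txt, c.txt, f.txt} staged={e.txt}
After op 16 (modify c.txt): modified={a.txt, b.txt, c.txt, f.txt} staged={e.txt}
After op 17 (modify e.txt): modified={a.txt, b.txt, c.txt, e.txt, f.txt} staged={e.txt}
After op 18 (git reset e.txt): modified={a.txt, b.txt, c.txt, e.txt, f.txt} staged={none}
After op 19 (modify c.txt): modified={a.txt, b.txt, c.txt, e.txt, f.txt} staged={none}
After op 20 (modify h.txt): modified={a.txt, b.txt, c.txt, e.txt, f.txt, h.txt} staged={none}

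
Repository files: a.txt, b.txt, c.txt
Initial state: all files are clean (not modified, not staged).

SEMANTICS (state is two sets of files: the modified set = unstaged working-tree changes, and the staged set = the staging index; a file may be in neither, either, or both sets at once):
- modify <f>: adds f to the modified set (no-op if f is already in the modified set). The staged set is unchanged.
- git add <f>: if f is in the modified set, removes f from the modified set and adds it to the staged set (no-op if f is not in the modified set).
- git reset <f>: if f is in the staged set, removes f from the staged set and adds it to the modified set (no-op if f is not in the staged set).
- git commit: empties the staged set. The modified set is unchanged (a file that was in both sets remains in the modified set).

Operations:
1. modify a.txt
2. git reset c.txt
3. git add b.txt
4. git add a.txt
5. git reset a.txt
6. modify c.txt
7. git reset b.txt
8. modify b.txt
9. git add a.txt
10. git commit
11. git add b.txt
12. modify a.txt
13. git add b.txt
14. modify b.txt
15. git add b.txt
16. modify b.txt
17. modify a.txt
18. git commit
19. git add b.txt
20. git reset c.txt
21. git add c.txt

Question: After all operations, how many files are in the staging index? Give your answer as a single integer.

Answer: 2

Derivation:
After op 1 (modify a.txt): modified={a.txt} staged={none}
After op 2 (git reset c.txt): modified={a.txt} staged={none}
After op 3 (git add b.txt): modified={a.txt} staged={none}
After op 4 (git add a.txt): modified={none} staged={a.txt}
After op 5 (git reset a.txt): modified={a.txt} staged={none}
After op 6 (modify c.txt): modified={a.txt, c.txt} staged={none}
After op 7 (git reset b.txt): modified={a.txt, c.txt} staged={none}
After op 8 (modify b.txt): modified={a.txt, b.txt, c.txt} staged={none}
After op 9 (git add a.txt): modified={b.txt, c.txt} staged={a.txt}
After op 10 (git commit): modified={b.txt, c.txt} staged={none}
After op 11 (git add b.txt): modified={c.txt} staged={b.txt}
After op 12 (modify a.txt): modified={a.txt, c.txt} staged={b.txt}
After op 13 (git add b.txt): modified={a.txt, c.txt} staged={b.txt}
After op 14 (modify b.txt): modified={a.txt, b.txt, c.txt} staged={b.txt}
After op 15 (git add b.txt): modified={a.txt, c.txt} staged={b.txt}
After op 16 (modify b.txt): modified={a.txt, b.txt, c.txt} staged={b.txt}
After op 17 (modify a.txt): modified={a.txt, b.txt, c.txt} staged={b.txt}
After op 18 (git commit): modified={a.txt, b.txt, c.txt} staged={none}
After op 19 (git add b.txt): modified={a.txt, c.txt} staged={b.txt}
After op 20 (git reset c.txt): modified={a.txt, c.txt} staged={b.txt}
After op 21 (git add c.txt): modified={a.txt} staged={b.txt, c.txt}
Final staged set: {b.txt, c.txt} -> count=2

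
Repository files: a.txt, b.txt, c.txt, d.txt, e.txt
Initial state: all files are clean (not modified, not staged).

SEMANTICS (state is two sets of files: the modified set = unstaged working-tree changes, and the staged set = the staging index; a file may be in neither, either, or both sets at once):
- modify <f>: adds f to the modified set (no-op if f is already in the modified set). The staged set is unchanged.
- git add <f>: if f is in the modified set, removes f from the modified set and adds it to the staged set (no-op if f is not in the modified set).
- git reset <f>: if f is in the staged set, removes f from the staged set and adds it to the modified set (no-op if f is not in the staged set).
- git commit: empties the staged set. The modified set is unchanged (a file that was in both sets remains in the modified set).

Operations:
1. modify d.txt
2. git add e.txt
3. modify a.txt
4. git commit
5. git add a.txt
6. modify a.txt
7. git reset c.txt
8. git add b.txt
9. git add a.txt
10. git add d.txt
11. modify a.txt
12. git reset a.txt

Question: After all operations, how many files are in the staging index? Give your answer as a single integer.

Answer: 1

Derivation:
After op 1 (modify d.txt): modified={d.txt} staged={none}
After op 2 (git add e.txt): modified={d.txt} staged={none}
After op 3 (modify a.txt): modified={a.txt, d.txt} staged={none}
After op 4 (git commit): modified={a.txt, d.txt} staged={none}
After op 5 (git add a.txt): modified={d.txt} staged={a.txt}
After op 6 (modify a.txt): modified={a.txt, d.txt} staged={a.txt}
After op 7 (git reset c.txt): modified={a.txt, d.txt} staged={a.txt}
After op 8 (git add b.txt): modified={a.txt, d.txt} staged={a.txt}
After op 9 (git add a.txt): modified={d.txt} staged={a.txt}
After op 10 (git add d.txt): modified={none} staged={a.txt, d.txt}
After op 11 (modify a.txt): modified={a.txt} staged={a.txt, d.txt}
After op 12 (git reset a.txt): modified={a.txt} staged={d.txt}
Final staged set: {d.txt} -> count=1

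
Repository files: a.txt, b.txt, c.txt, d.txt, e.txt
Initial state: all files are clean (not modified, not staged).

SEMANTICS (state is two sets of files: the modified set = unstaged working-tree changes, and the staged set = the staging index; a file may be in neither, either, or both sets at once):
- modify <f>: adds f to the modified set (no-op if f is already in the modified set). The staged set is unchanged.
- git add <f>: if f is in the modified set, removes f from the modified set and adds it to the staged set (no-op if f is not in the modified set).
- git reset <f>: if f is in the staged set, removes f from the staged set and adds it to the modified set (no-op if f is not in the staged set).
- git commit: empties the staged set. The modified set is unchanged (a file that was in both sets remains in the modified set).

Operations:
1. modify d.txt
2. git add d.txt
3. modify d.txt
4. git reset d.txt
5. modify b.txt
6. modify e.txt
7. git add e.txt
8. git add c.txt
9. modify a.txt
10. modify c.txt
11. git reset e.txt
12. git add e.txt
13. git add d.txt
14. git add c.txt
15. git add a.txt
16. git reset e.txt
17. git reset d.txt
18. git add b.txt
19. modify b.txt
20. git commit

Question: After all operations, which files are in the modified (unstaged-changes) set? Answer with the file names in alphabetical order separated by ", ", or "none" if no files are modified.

Answer: b.txt, d.txt, e.txt

Derivation:
After op 1 (modify d.txt): modified={d.txt} staged={none}
After op 2 (git add d.txt): modified={none} staged={d.txt}
After op 3 (modify d.txt): modified={d.txt} staged={d.txt}
After op 4 (git reset d.txt): modified={d.txt} staged={none}
After op 5 (modify b.txt): modified={b.txt, d.txt} staged={none}
After op 6 (modify e.txt): modified={b.txt, d.txt, e.txt} staged={none}
After op 7 (git add e.txt): modified={b.txt, d.txt} staged={e.txt}
After op 8 (git add c.txt): modified={b.txt, d.txt} staged={e.txt}
After op 9 (modify a.txt): modified={a.txt, b.txt, d.txt} staged={e.txt}
After op 10 (modify c.txt): modified={a.txt, b.txt, c.txt, d.txt} staged={e.txt}
After op 11 (git reset e.txt): modified={a.txt, b.txt, c.txt, d.txt, e.txt} staged={none}
After op 12 (git add e.txt): modified={a.txt, b.txt, c.txt, d.txt} staged={e.txt}
After op 13 (git add d.txt): modified={a.txt, b.txt, c.txt} staged={d.txt, e.txt}
After op 14 (git add c.txt): modified={a.txt, b.txt} staged={c.txt, d.txt, e.txt}
After op 15 (git add a.txt): modified={b.txt} staged={a.txt, c.txt, d.txt, e.txt}
After op 16 (git reset e.txt): modified={b.txt, e.txt} staged={a.txt, c.txt, d.txt}
After op 17 (git reset d.txt): modified={b.txt, d.txt, e.txt} staged={a.txt, c.txt}
After op 18 (git add b.txt): modified={d.txt, e.txt} staged={a.txt, b.txt, c.txt}
After op 19 (modify b.txt): modified={b.txt, d.txt, e.txt} staged={a.txt, b.txt, c.txt}
After op 20 (git commit): modified={b.txt, d.txt, e.txt} staged={none}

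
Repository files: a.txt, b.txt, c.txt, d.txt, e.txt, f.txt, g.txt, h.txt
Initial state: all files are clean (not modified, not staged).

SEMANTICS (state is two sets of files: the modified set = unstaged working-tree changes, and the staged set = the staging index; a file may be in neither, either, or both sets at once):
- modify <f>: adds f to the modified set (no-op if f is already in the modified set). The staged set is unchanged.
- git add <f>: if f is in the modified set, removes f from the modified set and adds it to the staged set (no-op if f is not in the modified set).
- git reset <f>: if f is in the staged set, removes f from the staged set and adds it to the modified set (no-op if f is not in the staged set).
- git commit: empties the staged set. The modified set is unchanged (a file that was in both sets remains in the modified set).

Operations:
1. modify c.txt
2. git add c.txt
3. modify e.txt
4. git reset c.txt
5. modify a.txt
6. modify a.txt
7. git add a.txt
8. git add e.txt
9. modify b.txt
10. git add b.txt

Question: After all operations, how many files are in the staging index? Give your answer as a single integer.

After op 1 (modify c.txt): modified={c.txt} staged={none}
After op 2 (git add c.txt): modified={none} staged={c.txt}
After op 3 (modify e.txt): modified={e.txt} staged={c.txt}
After op 4 (git reset c.txt): modified={c.txt, e.txt} staged={none}
After op 5 (modify a.txt): modified={a.txt, c.txt, e.txt} staged={none}
After op 6 (modify a.txt): modified={a.txt, c.txt, e.txt} staged={none}
After op 7 (git add a.txt): modified={c.txt, e.txt} staged={a.txt}
After op 8 (git add e.txt): modified={c.txt} staged={a.txt, e.txt}
After op 9 (modify b.txt): modified={b.txt, c.txt} staged={a.txt, e.txt}
After op 10 (git add b.txt): modified={c.txt} staged={a.txt, b.txt, e.txt}
Final staged set: {a.txt, b.txt, e.txt} -> count=3

Answer: 3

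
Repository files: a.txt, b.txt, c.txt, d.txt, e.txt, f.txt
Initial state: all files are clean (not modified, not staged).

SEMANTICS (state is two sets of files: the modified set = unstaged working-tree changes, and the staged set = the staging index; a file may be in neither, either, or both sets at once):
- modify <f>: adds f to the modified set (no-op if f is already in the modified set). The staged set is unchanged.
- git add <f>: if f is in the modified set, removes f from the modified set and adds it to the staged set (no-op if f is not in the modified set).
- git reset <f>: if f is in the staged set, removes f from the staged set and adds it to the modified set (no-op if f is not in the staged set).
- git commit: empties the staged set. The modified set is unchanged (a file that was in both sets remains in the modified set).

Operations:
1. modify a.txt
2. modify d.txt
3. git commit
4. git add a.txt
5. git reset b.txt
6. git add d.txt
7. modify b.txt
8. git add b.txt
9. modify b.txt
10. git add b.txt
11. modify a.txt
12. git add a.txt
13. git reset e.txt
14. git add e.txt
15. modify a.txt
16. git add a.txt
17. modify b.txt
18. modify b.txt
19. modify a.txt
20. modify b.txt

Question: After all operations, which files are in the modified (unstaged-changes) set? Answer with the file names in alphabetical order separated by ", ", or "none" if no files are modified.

After op 1 (modify a.txt): modified={a.txt} staged={none}
After op 2 (modify d.txt): modified={a.txt, d.txt} staged={none}
After op 3 (git commit): modified={a.txt, d.txt} staged={none}
After op 4 (git add a.txt): modified={d.txt} staged={a.txt}
After op 5 (git reset b.txt): modified={d.txt} staged={a.txt}
After op 6 (git add d.txt): modified={none} staged={a.txt, d.txt}
After op 7 (modify b.txt): modified={b.txt} staged={a.txt, d.txt}
After op 8 (git add b.txt): modified={none} staged={a.txt, b.txt, d.txt}
After op 9 (modify b.txt): modified={b.txt} staged={a.txt, b.txt, d.txt}
After op 10 (git add b.txt): modified={none} staged={a.txt, b.txt, d.txt}
After op 11 (modify a.txt): modified={a.txt} staged={a.txt, b.txt, d.txt}
After op 12 (git add a.txt): modified={none} staged={a.txt, b.txt, d.txt}
After op 13 (git reset e.txt): modified={none} staged={a.txt, b.txt, d.txt}
After op 14 (git add e.txt): modified={none} staged={a.txt, b.txt, d.txt}
After op 15 (modify a.txt): modified={a.txt} staged={a.txt, b.txt, d.txt}
After op 16 (git add a.txt): modified={none} staged={a.txt, b.txt, d.txt}
After op 17 (modify b.txt): modified={b.txt} staged={a.txt, b.txt, d.txt}
After op 18 (modify b.txt): modified={b.txt} staged={a.txt, b.txt, d.txt}
After op 19 (modify a.txt): modified={a.txt, b.txt} staged={a.txt, b.txt, d.txt}
After op 20 (modify b.txt): modified={a.txt, b.txt} staged={a.txt, b.txt, d.txt}

Answer: a.txt, b.txt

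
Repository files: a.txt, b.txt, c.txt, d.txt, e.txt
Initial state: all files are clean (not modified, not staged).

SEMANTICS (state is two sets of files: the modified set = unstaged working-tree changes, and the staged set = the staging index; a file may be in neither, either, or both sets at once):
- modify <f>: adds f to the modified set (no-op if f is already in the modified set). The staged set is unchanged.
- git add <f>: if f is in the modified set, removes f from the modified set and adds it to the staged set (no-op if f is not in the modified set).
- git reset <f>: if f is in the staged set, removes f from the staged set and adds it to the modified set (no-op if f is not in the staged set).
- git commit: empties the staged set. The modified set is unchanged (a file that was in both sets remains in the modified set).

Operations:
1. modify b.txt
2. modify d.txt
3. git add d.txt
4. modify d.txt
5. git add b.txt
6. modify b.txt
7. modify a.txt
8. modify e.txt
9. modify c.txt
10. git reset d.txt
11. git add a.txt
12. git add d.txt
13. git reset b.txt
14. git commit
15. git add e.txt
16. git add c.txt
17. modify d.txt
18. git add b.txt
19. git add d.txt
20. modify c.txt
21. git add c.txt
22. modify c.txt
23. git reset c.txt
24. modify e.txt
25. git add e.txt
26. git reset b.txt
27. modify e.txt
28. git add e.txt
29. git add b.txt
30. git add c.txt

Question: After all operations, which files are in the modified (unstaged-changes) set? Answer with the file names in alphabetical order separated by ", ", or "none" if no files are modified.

After op 1 (modify b.txt): modified={b.txt} staged={none}
After op 2 (modify d.txt): modified={b.txt, d.txt} staged={none}
After op 3 (git add d.txt): modified={b.txt} staged={d.txt}
After op 4 (modify d.txt): modified={b.txt, d.txt} staged={d.txt}
After op 5 (git add b.txt): modified={d.txt} staged={b.txt, d.txt}
After op 6 (modify b.txt): modified={b.txt, d.txt} staged={b.txt, d.txt}
After op 7 (modify a.txt): modified={a.txt, b.txt, d.txt} staged={b.txt, d.txt}
After op 8 (modify e.txt): modified={a.txt, b.txt, d.txt, e.txt} staged={b.txt, d.txt}
After op 9 (modify c.txt): modified={a.txt, b.txt, c.txt, d.txt, e.txt} staged={b.txt, d.txt}
After op 10 (git reset d.txt): modified={a.txt, b.txt, c.txt, d.txt, e.txt} staged={b.txt}
After op 11 (git add a.txt): modified={b.txt, c.txt, d.txt, e.txt} staged={a.txt, b.txt}
After op 12 (git add d.txt): modified={b.txt, c.txt, e.txt} staged={a.txt, b.txt, d.txt}
After op 13 (git reset b.txt): modified={b.txt, c.txt, e.txt} staged={a.txt, d.txt}
After op 14 (git commit): modified={b.txt, c.txt, e.txt} staged={none}
After op 15 (git add e.txt): modified={b.txt, c.txt} staged={e.txt}
After op 16 (git add c.txt): modified={b.txt} staged={c.txt, e.txt}
After op 17 (modify d.txt): modified={b.txt, d.txt} staged={c.txt, e.txt}
After op 18 (git add b.txt): modified={d.txt} staged={b.txt, c.txt, e.txt}
After op 19 (git add d.txt): modified={none} staged={b.txt, c.txt, d.txt, e.txt}
After op 20 (modify c.txt): modified={c.txt} staged={b.txt, c.txt, d.txt, e.txt}
After op 21 (git add c.txt): modified={none} staged={b.txt, c.txt, d.txt, e.txt}
After op 22 (modify c.txt): modified={c.txt} staged={b.txt, c.txt, d.txt, e.txt}
After op 23 (git reset c.txt): modified={c.txt} staged={b.txt, d.txt, e.txt}
After op 24 (modify e.txt): modified={c.txt, e.txt} staged={b.txt, d.txt, e.txt}
After op 25 (git add e.txt): modified={c.txt} staged={b.txt, d.txt, e.txt}
After op 26 (git reset b.txt): modified={b.txt, c.txt} staged={d.txt, e.txt}
After op 27 (modify e.txt): modified={b.txt, c.txt, e.txt} staged={d.txt, e.txt}
After op 28 (git add e.txt): modified={b.txt, c.txt} staged={d.txt, e.txt}
After op 29 (git add b.txt): modified={c.txt} staged={b.txt, d.txt, e.txt}
After op 30 (git add c.txt): modified={none} staged={b.txt, c.txt, d.txt, e.txt}

Answer: none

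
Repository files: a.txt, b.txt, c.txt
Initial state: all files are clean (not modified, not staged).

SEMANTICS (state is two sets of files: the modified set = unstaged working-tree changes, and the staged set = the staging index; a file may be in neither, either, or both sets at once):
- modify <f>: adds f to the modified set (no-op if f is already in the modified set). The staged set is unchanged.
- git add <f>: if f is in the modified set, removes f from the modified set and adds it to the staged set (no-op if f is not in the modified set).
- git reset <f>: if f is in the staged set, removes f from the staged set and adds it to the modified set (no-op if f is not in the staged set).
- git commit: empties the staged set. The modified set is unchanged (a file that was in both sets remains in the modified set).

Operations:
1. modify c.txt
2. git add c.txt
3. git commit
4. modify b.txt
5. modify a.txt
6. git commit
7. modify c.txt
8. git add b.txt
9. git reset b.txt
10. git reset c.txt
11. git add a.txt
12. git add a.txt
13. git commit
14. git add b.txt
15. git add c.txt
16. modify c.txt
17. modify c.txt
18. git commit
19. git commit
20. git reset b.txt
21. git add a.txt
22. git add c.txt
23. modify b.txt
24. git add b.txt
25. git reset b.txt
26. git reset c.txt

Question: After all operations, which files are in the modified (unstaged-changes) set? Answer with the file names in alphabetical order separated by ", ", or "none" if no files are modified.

After op 1 (modify c.txt): modified={c.txt} staged={none}
After op 2 (git add c.txt): modified={none} staged={c.txt}
After op 3 (git commit): modified={none} staged={none}
After op 4 (modify b.txt): modified={b.txt} staged={none}
After op 5 (modify a.txt): modified={a.txt, b.txt} staged={none}
After op 6 (git commit): modified={a.txt, b.txt} staged={none}
After op 7 (modify c.txt): modified={a.txt, b.txt, c.txt} staged={none}
After op 8 (git add b.txt): modified={a.txt, c.txt} staged={b.txt}
After op 9 (git reset b.txt): modified={a.txt, b.txt, c.txt} staged={none}
After op 10 (git reset c.txt): modified={a.txt, b.txt, c.txt} staged={none}
After op 11 (git add a.txt): modified={b.txt, c.txt} staged={a.txt}
After op 12 (git add a.txt): modified={b.txt, c.txt} staged={a.txt}
After op 13 (git commit): modified={b.txt, c.txt} staged={none}
After op 14 (git add b.txt): modified={c.txt} staged={b.txt}
After op 15 (git add c.txt): modified={none} staged={b.txt, c.txt}
After op 16 (modify c.txt): modified={c.txt} staged={b.txt, c.txt}
After op 17 (modify c.txt): modified={c.txt} staged={b.txt, c.txt}
After op 18 (git commit): modified={c.txt} staged={none}
After op 19 (git commit): modified={c.txt} staged={none}
After op 20 (git reset b.txt): modified={c.txt} staged={none}
After op 21 (git add a.txt): modified={c.txt} staged={none}
After op 22 (git add c.txt): modified={none} staged={c.txt}
After op 23 (modify b.txt): modified={b.txt} staged={c.txt}
After op 24 (git add b.txt): modified={none} staged={b.txt, c.txt}
After op 25 (git reset b.txt): modified={b.txt} staged={c.txt}
After op 26 (git reset c.txt): modified={b.txt, c.txt} staged={none}

Answer: b.txt, c.txt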